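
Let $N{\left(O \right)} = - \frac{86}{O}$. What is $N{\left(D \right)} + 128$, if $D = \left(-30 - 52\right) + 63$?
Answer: $\frac{2518}{19} \approx 132.53$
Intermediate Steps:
$D = -19$ ($D = -82 + 63 = -19$)
$N{\left(D \right)} + 128 = - \frac{86}{-19} + 128 = \left(-86\right) \left(- \frac{1}{19}\right) + 128 = \frac{86}{19} + 128 = \frac{2518}{19}$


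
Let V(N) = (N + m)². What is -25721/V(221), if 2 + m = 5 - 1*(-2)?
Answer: -25721/51076 ≈ -0.50358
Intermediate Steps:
m = 5 (m = -2 + (5 - 1*(-2)) = -2 + (5 + 2) = -2 + 7 = 5)
V(N) = (5 + N)² (V(N) = (N + 5)² = (5 + N)²)
-25721/V(221) = -25721/(5 + 221)² = -25721/(226²) = -25721/51076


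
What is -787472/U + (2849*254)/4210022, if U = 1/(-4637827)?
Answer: 7687834665287418607/2105011 ≈ 3.6522e+12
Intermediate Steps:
U = -1/4637827 ≈ -2.1562e-7
-787472/U + (2849*254)/4210022 = -787472/(-1/4637827) + (2849*254)/4210022 = -787472*(-4637827) + 723646*(1/4210022) = 3652158903344 + 361823/2105011 = 7687834665287418607/2105011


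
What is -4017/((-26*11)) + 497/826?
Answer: 9506/649 ≈ 14.647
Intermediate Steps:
-4017/((-26*11)) + 497/826 = -4017/(-286) + 497*(1/826) = -4017*(-1/286) + 71/118 = 309/22 + 71/118 = 9506/649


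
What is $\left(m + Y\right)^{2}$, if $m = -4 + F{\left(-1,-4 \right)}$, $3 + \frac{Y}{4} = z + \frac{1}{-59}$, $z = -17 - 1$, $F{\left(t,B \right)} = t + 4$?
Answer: $\frac{25190361}{3481} \approx 7236.5$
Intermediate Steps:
$F{\left(t,B \right)} = 4 + t$
$z = -18$
$Y = - \frac{4960}{59}$ ($Y = -12 + 4 \left(-18 + \frac{1}{-59}\right) = -12 + 4 \left(-18 - \frac{1}{59}\right) = -12 + 4 \left(- \frac{1063}{59}\right) = -12 - \frac{4252}{59} = - \frac{4960}{59} \approx -84.068$)
$m = -1$ ($m = -4 + \left(4 - 1\right) = -4 + 3 = -1$)
$\left(m + Y\right)^{2} = \left(-1 - \frac{4960}{59}\right)^{2} = \left(- \frac{5019}{59}\right)^{2} = \frac{25190361}{3481}$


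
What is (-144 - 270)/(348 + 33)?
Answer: -138/127 ≈ -1.0866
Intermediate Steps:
(-144 - 270)/(348 + 33) = -414/381 = -414*1/381 = -138/127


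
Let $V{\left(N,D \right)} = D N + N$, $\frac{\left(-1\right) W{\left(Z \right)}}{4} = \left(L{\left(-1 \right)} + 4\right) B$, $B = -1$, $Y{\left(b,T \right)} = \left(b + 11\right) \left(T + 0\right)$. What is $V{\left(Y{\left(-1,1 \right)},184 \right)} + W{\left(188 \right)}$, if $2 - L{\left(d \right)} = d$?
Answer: $1878$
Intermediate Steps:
$L{\left(d \right)} = 2 - d$
$Y{\left(b,T \right)} = T \left(11 + b\right)$ ($Y{\left(b,T \right)} = \left(11 + b\right) T = T \left(11 + b\right)$)
$W{\left(Z \right)} = 28$ ($W{\left(Z \right)} = - 4 \left(\left(2 - -1\right) + 4\right) \left(-1\right) = - 4 \left(\left(2 + 1\right) + 4\right) \left(-1\right) = - 4 \left(3 + 4\right) \left(-1\right) = - 4 \cdot 7 \left(-1\right) = \left(-4\right) \left(-7\right) = 28$)
$V{\left(N,D \right)} = N + D N$
$V{\left(Y{\left(-1,1 \right)},184 \right)} + W{\left(188 \right)} = 1 \left(11 - 1\right) \left(1 + 184\right) + 28 = 1 \cdot 10 \cdot 185 + 28 = 10 \cdot 185 + 28 = 1850 + 28 = 1878$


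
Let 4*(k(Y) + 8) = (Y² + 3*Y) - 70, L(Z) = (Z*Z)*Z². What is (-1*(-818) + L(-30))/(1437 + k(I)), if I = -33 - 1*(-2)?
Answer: 1621636/3257 ≈ 497.89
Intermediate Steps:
L(Z) = Z⁴ (L(Z) = Z²*Z² = Z⁴)
I = -31 (I = -33 + 2 = -31)
k(Y) = -51/2 + Y²/4 + 3*Y/4 (k(Y) = -8 + ((Y² + 3*Y) - 70)/4 = -8 + (-70 + Y² + 3*Y)/4 = -8 + (-35/2 + Y²/4 + 3*Y/4) = -51/2 + Y²/4 + 3*Y/4)
(-1*(-818) + L(-30))/(1437 + k(I)) = (-1*(-818) + (-30)⁴)/(1437 + (-51/2 + (¼)*(-31)² + (¾)*(-31))) = (818 + 810000)/(1437 + (-51/2 + (¼)*961 - 93/4)) = 810818/(1437 + (-51/2 + 961/4 - 93/4)) = 810818/(1437 + 383/2) = 810818/(3257/2) = 810818*(2/3257) = 1621636/3257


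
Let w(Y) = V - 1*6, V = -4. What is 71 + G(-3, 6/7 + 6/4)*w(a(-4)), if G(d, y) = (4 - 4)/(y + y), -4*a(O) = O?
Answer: 71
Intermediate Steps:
a(O) = -O/4
G(d, y) = 0 (G(d, y) = 0/((2*y)) = 0*(1/(2*y)) = 0)
w(Y) = -10 (w(Y) = -4 - 1*6 = -4 - 6 = -10)
71 + G(-3, 6/7 + 6/4)*w(a(-4)) = 71 + 0*(-10) = 71 + 0 = 71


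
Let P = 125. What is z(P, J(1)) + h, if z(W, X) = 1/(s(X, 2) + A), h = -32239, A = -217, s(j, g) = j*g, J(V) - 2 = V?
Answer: -6802430/211 ≈ -32239.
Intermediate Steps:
J(V) = 2 + V
s(j, g) = g*j
z(W, X) = 1/(-217 + 2*X) (z(W, X) = 1/(2*X - 217) = 1/(-217 + 2*X))
z(P, J(1)) + h = 1/(-217 + 2*(2 + 1)) - 32239 = 1/(-217 + 2*3) - 32239 = 1/(-217 + 6) - 32239 = 1/(-211) - 32239 = -1/211 - 32239 = -6802430/211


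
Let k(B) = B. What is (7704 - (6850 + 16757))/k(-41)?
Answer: 15903/41 ≈ 387.88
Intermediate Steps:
(7704 - (6850 + 16757))/k(-41) = (7704 - (6850 + 16757))/(-41) = (7704 - 1*23607)*(-1/41) = (7704 - 23607)*(-1/41) = -15903*(-1/41) = 15903/41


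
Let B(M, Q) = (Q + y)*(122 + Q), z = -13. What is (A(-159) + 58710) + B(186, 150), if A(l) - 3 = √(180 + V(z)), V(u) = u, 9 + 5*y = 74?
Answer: 103049 + √167 ≈ 1.0306e+5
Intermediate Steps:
y = 13 (y = -9/5 + (⅕)*74 = -9/5 + 74/5 = 13)
B(M, Q) = (13 + Q)*(122 + Q) (B(M, Q) = (Q + 13)*(122 + Q) = (13 + Q)*(122 + Q))
A(l) = 3 + √167 (A(l) = 3 + √(180 - 13) = 3 + √167)
(A(-159) + 58710) + B(186, 150) = ((3 + √167) + 58710) + (1586 + 150² + 135*150) = (58713 + √167) + (1586 + 22500 + 20250) = (58713 + √167) + 44336 = 103049 + √167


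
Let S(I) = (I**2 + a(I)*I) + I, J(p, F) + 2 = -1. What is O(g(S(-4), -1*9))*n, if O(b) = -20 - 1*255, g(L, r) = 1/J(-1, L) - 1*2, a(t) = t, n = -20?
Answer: 5500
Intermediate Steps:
J(p, F) = -3 (J(p, F) = -2 - 1 = -3)
S(I) = I + 2*I**2 (S(I) = (I**2 + I*I) + I = (I**2 + I**2) + I = 2*I**2 + I = I + 2*I**2)
g(L, r) = -7/3 (g(L, r) = 1/(-3) - 1*2 = -1/3 - 2 = -7/3)
O(b) = -275 (O(b) = -20 - 255 = -275)
O(g(S(-4), -1*9))*n = -275*(-20) = 5500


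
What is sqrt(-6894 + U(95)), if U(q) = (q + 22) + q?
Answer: I*sqrt(6682) ≈ 81.744*I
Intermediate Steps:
U(q) = 22 + 2*q (U(q) = (22 + q) + q = 22 + 2*q)
sqrt(-6894 + U(95)) = sqrt(-6894 + (22 + 2*95)) = sqrt(-6894 + (22 + 190)) = sqrt(-6894 + 212) = sqrt(-6682) = I*sqrt(6682)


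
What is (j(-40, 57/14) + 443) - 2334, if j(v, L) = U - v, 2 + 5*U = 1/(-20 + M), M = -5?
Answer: -231426/125 ≈ -1851.4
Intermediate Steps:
U = -51/125 (U = -2/5 + 1/(5*(-20 - 5)) = -2/5 + (1/5)/(-25) = -2/5 + (1/5)*(-1/25) = -2/5 - 1/125 = -51/125 ≈ -0.40800)
j(v, L) = -51/125 - v
(j(-40, 57/14) + 443) - 2334 = ((-51/125 - 1*(-40)) + 443) - 2334 = ((-51/125 + 40) + 443) - 2334 = (4949/125 + 443) - 2334 = 60324/125 - 2334 = -231426/125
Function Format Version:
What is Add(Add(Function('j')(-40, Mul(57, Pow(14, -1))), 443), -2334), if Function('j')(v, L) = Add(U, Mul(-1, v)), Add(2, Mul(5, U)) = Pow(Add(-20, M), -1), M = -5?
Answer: Rational(-231426, 125) ≈ -1851.4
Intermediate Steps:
U = Rational(-51, 125) (U = Add(Rational(-2, 5), Mul(Rational(1, 5), Pow(Add(-20, -5), -1))) = Add(Rational(-2, 5), Mul(Rational(1, 5), Pow(-25, -1))) = Add(Rational(-2, 5), Mul(Rational(1, 5), Rational(-1, 25))) = Add(Rational(-2, 5), Rational(-1, 125)) = Rational(-51, 125) ≈ -0.40800)
Function('j')(v, L) = Add(Rational(-51, 125), Mul(-1, v))
Add(Add(Function('j')(-40, Mul(57, Pow(14, -1))), 443), -2334) = Add(Add(Add(Rational(-51, 125), Mul(-1, -40)), 443), -2334) = Add(Add(Add(Rational(-51, 125), 40), 443), -2334) = Add(Add(Rational(4949, 125), 443), -2334) = Add(Rational(60324, 125), -2334) = Rational(-231426, 125)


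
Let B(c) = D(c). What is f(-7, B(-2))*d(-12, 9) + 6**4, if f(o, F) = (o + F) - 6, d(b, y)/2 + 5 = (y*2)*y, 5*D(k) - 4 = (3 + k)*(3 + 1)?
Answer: -11418/5 ≈ -2283.6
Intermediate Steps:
D(k) = 16/5 + 4*k/5 (D(k) = 4/5 + ((3 + k)*(3 + 1))/5 = 4/5 + ((3 + k)*4)/5 = 4/5 + (12 + 4*k)/5 = 4/5 + (12/5 + 4*k/5) = 16/5 + 4*k/5)
d(b, y) = -10 + 4*y**2 (d(b, y) = -10 + 2*((y*2)*y) = -10 + 2*((2*y)*y) = -10 + 2*(2*y**2) = -10 + 4*y**2)
B(c) = 16/5 + 4*c/5
f(o, F) = -6 + F + o (f(o, F) = (F + o) - 6 = -6 + F + o)
f(-7, B(-2))*d(-12, 9) + 6**4 = (-6 + (16/5 + (4/5)*(-2)) - 7)*(-10 + 4*9**2) + 6**4 = (-6 + (16/5 - 8/5) - 7)*(-10 + 4*81) + 1296 = (-6 + 8/5 - 7)*(-10 + 324) + 1296 = -57/5*314 + 1296 = -17898/5 + 1296 = -11418/5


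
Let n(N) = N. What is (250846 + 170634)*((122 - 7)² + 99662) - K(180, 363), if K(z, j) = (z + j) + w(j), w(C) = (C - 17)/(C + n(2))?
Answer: 17366558458859/365 ≈ 4.7580e+10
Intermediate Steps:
w(C) = (-17 + C)/(2 + C) (w(C) = (C - 17)/(C + 2) = (-17 + C)/(2 + C))
K(z, j) = j + z + (-17 + j)/(2 + j) (K(z, j) = (z + j) + (-17 + j)/(2 + j) = (j + z) + (-17 + j)/(2 + j) = j + z + (-17 + j)/(2 + j))
(250846 + 170634)*((122 - 7)² + 99662) - K(180, 363) = (250846 + 170634)*((122 - 7)² + 99662) - (-17 + 363 + (2 + 363)*(363 + 180))/(2 + 363) = 421480*(115² + 99662) - (-17 + 363 + 365*543)/365 = 421480*(13225 + 99662) - (-17 + 363 + 198195)/365 = 421480*112887 - 198541/365 = 47579612760 - 1*198541/365 = 47579612760 - 198541/365 = 17366558458859/365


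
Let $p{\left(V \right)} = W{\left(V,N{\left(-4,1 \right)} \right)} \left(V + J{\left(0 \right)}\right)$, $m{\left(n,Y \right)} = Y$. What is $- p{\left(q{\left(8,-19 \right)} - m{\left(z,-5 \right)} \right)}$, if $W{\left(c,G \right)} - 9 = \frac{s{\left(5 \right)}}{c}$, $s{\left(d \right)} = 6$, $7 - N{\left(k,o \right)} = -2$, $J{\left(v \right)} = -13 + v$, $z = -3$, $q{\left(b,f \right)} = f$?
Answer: $\frac{1620}{7} \approx 231.43$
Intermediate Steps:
$N{\left(k,o \right)} = 9$ ($N{\left(k,o \right)} = 7 - -2 = 7 + 2 = 9$)
$W{\left(c,G \right)} = 9 + \frac{6}{c}$
$p{\left(V \right)} = \left(-13 + V\right) \left(9 + \frac{6}{V}\right)$ ($p{\left(V \right)} = \left(9 + \frac{6}{V}\right) \left(V + \left(-13 + 0\right)\right) = \left(9 + \frac{6}{V}\right) \left(V - 13\right) = \left(9 + \frac{6}{V}\right) \left(-13 + V\right) = \left(-13 + V\right) \left(9 + \frac{6}{V}\right)$)
$- p{\left(q{\left(8,-19 \right)} - m{\left(z,-5 \right)} \right)} = - (-111 - \frac{78}{-19 - -5} + 9 \left(-19 - -5\right)) = - (-111 - \frac{78}{-19 + 5} + 9 \left(-19 + 5\right)) = - (-111 - \frac{78}{-14} + 9 \left(-14\right)) = - (-111 - - \frac{39}{7} - 126) = - (-111 + \frac{39}{7} - 126) = \left(-1\right) \left(- \frac{1620}{7}\right) = \frac{1620}{7}$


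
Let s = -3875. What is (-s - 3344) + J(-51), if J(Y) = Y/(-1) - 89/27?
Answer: 15625/27 ≈ 578.70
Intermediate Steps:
J(Y) = -89/27 - Y (J(Y) = Y*(-1) - 89*1/27 = -Y - 89/27 = -89/27 - Y)
(-s - 3344) + J(-51) = (-1*(-3875) - 3344) + (-89/27 - 1*(-51)) = (3875 - 3344) + (-89/27 + 51) = 531 + 1288/27 = 15625/27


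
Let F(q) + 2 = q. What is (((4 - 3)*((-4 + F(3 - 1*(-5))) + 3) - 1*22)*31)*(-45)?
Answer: 23715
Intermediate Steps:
F(q) = -2 + q
(((4 - 3)*((-4 + F(3 - 1*(-5))) + 3) - 1*22)*31)*(-45) = (((4 - 3)*((-4 + (-2 + (3 - 1*(-5)))) + 3) - 1*22)*31)*(-45) = ((1*((-4 + (-2 + (3 + 5))) + 3) - 22)*31)*(-45) = ((1*((-4 + (-2 + 8)) + 3) - 22)*31)*(-45) = ((1*((-4 + 6) + 3) - 22)*31)*(-45) = ((1*(2 + 3) - 22)*31)*(-45) = ((1*5 - 22)*31)*(-45) = ((5 - 22)*31)*(-45) = -17*31*(-45) = -527*(-45) = 23715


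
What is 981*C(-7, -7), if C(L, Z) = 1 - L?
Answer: 7848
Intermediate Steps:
981*C(-7, -7) = 981*(1 - 1*(-7)) = 981*(1 + 7) = 981*8 = 7848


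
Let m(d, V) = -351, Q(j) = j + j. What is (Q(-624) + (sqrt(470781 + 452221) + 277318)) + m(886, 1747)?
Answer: 275719 + sqrt(923002) ≈ 2.7668e+5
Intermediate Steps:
Q(j) = 2*j
(Q(-624) + (sqrt(470781 + 452221) + 277318)) + m(886, 1747) = (2*(-624) + (sqrt(470781 + 452221) + 277318)) - 351 = (-1248 + (sqrt(923002) + 277318)) - 351 = (-1248 + (277318 + sqrt(923002))) - 351 = (276070 + sqrt(923002)) - 351 = 275719 + sqrt(923002)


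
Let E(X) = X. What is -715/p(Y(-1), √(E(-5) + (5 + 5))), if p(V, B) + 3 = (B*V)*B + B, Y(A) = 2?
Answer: -455/4 + 65*√5/4 ≈ -77.414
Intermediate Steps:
p(V, B) = -3 + B + V*B² (p(V, B) = -3 + ((B*V)*B + B) = -3 + (V*B² + B) = -3 + (B + V*B²) = -3 + B + V*B²)
-715/p(Y(-1), √(E(-5) + (5 + 5))) = -715/(-3 + √(-5 + (5 + 5)) + 2*(√(-5 + (5 + 5)))²) = -715/(-3 + √(-5 + 10) + 2*(√(-5 + 10))²) = -715/(-3 + √5 + 2*(√5)²) = -715/(-3 + √5 + 2*5) = -715/(-3 + √5 + 10) = -715/(7 + √5)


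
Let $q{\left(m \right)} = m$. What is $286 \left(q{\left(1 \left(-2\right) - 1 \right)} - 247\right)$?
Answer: $-71500$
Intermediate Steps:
$286 \left(q{\left(1 \left(-2\right) - 1 \right)} - 247\right) = 286 \left(\left(1 \left(-2\right) - 1\right) - 247\right) = 286 \left(\left(-2 - 1\right) - 247\right) = 286 \left(-3 - 247\right) = 286 \left(-250\right) = -71500$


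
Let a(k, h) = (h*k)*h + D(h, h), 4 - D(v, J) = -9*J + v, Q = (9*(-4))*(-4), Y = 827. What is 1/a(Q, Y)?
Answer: 1/98492396 ≈ 1.0153e-8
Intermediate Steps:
Q = 144 (Q = -36*(-4) = 144)
D(v, J) = 4 - v + 9*J (D(v, J) = 4 - (-9*J + v) = 4 - (v - 9*J) = 4 + (-v + 9*J) = 4 - v + 9*J)
a(k, h) = 4 + 8*h + k*h² (a(k, h) = (h*k)*h + (4 - h + 9*h) = k*h² + (4 + 8*h) = 4 + 8*h + k*h²)
1/a(Q, Y) = 1/(4 + 8*827 + 144*827²) = 1/(4 + 6616 + 144*683929) = 1/(4 + 6616 + 98485776) = 1/98492396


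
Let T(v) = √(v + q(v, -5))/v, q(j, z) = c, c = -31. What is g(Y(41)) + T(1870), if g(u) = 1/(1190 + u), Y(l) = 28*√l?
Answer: 85/98854 - √41/49427 + √1839/1870 ≈ 0.023663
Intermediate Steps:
q(j, z) = -31
T(v) = √(-31 + v)/v (T(v) = √(v - 31)/v = √(-31 + v)/v)
g(Y(41)) + T(1870) = 1/(1190 + 28*√41) + √(-31 + 1870)/1870 = 1/(1190 + 28*√41) + √1839/1870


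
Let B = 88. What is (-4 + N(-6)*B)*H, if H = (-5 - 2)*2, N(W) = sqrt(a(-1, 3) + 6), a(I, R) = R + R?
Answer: 56 - 2464*sqrt(3) ≈ -4211.8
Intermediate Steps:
a(I, R) = 2*R
N(W) = 2*sqrt(3) (N(W) = sqrt(2*3 + 6) = sqrt(6 + 6) = sqrt(12) = 2*sqrt(3))
H = -14 (H = -7*2 = -14)
(-4 + N(-6)*B)*H = (-4 + (2*sqrt(3))*88)*(-14) = (-4 + 176*sqrt(3))*(-14) = 56 - 2464*sqrt(3)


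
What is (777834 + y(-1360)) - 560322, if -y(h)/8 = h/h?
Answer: 217504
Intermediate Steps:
y(h) = -8 (y(h) = -8*h/h = -8*1 = -8)
(777834 + y(-1360)) - 560322 = (777834 - 8) - 560322 = 777826 - 560322 = 217504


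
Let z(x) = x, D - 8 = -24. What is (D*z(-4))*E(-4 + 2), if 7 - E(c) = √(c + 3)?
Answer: 384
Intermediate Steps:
D = -16 (D = 8 - 24 = -16)
E(c) = 7 - √(3 + c) (E(c) = 7 - √(c + 3) = 7 - √(3 + c))
(D*z(-4))*E(-4 + 2) = (-16*(-4))*(7 - √(3 + (-4 + 2))) = 64*(7 - √(3 - 2)) = 64*(7 - √1) = 64*(7 - 1*1) = 64*(7 - 1) = 64*6 = 384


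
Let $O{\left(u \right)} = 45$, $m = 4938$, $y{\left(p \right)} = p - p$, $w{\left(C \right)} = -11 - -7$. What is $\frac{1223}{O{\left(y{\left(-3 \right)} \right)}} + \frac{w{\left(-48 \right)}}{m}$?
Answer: $\frac{1006499}{37035} \approx 27.177$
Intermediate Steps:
$w{\left(C \right)} = -4$ ($w{\left(C \right)} = -11 + 7 = -4$)
$y{\left(p \right)} = 0$
$\frac{1223}{O{\left(y{\left(-3 \right)} \right)}} + \frac{w{\left(-48 \right)}}{m} = \frac{1223}{45} - \frac{4}{4938} = 1223 \cdot \frac{1}{45} - \frac{2}{2469} = \frac{1223}{45} - \frac{2}{2469} = \frac{1006499}{37035}$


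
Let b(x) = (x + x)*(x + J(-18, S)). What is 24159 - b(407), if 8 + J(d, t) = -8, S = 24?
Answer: -294115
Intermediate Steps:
J(d, t) = -16 (J(d, t) = -8 - 8 = -16)
b(x) = 2*x*(-16 + x) (b(x) = (x + x)*(x - 16) = (2*x)*(-16 + x) = 2*x*(-16 + x))
24159 - b(407) = 24159 - 2*407*(-16 + 407) = 24159 - 2*407*391 = 24159 - 1*318274 = 24159 - 318274 = -294115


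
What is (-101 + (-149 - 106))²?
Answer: 126736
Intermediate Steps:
(-101 + (-149 - 106))² = (-101 - 255)² = (-356)² = 126736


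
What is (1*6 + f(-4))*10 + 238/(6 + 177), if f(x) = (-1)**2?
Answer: 13048/183 ≈ 71.301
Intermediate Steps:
f(x) = 1
(1*6 + f(-4))*10 + 238/(6 + 177) = (1*6 + 1)*10 + 238/(6 + 177) = (6 + 1)*10 + 238/183 = 7*10 + (1/183)*238 = 70 + 238/183 = 13048/183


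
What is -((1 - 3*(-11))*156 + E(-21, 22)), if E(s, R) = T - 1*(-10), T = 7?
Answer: -5321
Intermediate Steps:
E(s, R) = 17 (E(s, R) = 7 - 1*(-10) = 7 + 10 = 17)
-((1 - 3*(-11))*156 + E(-21, 22)) = -((1 - 3*(-11))*156 + 17) = -((1 + 33)*156 + 17) = -(34*156 + 17) = -(5304 + 17) = -1*5321 = -5321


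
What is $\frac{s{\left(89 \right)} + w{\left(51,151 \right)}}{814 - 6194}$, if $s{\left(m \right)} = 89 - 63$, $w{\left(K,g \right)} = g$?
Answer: $- \frac{177}{5380} \approx -0.0329$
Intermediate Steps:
$s{\left(m \right)} = 26$ ($s{\left(m \right)} = 89 - 63 = 26$)
$\frac{s{\left(89 \right)} + w{\left(51,151 \right)}}{814 - 6194} = \frac{26 + 151}{814 - 6194} = \frac{177}{-5380} = 177 \left(- \frac{1}{5380}\right) = - \frac{177}{5380}$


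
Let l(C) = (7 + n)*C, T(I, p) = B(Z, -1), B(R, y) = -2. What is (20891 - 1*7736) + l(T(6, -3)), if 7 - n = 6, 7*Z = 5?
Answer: 13139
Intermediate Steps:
Z = 5/7 (Z = (⅐)*5 = 5/7 ≈ 0.71429)
T(I, p) = -2
n = 1 (n = 7 - 1*6 = 7 - 6 = 1)
l(C) = 8*C (l(C) = (7 + 1)*C = 8*C)
(20891 - 1*7736) + l(T(6, -3)) = (20891 - 1*7736) + 8*(-2) = (20891 - 7736) - 16 = 13155 - 16 = 13139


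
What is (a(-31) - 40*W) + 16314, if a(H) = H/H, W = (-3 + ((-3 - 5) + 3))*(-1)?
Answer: 15995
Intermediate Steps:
W = 8 (W = (-3 + (-8 + 3))*(-1) = (-3 - 5)*(-1) = -8*(-1) = 8)
a(H) = 1
(a(-31) - 40*W) + 16314 = (1 - 40*8) + 16314 = (1 - 320) + 16314 = -319 + 16314 = 15995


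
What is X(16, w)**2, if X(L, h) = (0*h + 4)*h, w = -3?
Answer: 144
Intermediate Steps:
X(L, h) = 4*h (X(L, h) = (0 + 4)*h = 4*h)
X(16, w)**2 = (4*(-3))**2 = (-12)**2 = 144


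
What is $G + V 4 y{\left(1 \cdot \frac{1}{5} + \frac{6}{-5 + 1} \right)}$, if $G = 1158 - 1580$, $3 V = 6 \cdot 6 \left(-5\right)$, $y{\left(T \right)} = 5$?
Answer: $-1622$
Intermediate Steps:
$V = -60$ ($V = \frac{6 \cdot 6 \left(-5\right)}{3} = \frac{36 \left(-5\right)}{3} = \frac{1}{3} \left(-180\right) = -60$)
$G = -422$ ($G = 1158 - 1580 = -422$)
$G + V 4 y{\left(1 \cdot \frac{1}{5} + \frac{6}{-5 + 1} \right)} = -422 + \left(-60\right) 4 \cdot 5 = -422 - 1200 = -1622$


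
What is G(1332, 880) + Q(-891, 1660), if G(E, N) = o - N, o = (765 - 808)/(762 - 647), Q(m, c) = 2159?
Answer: 147042/115 ≈ 1278.6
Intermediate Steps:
o = -43/115 ≈ -0.37391
G(E, N) = -43/115 - N
G(1332, 880) + Q(-891, 1660) = (-43/115 - 1*880) + 2159 = (-43/115 - 880) + 2159 = -101243/115 + 2159 = 147042/115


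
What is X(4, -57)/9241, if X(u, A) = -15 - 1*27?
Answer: -42/9241 ≈ -0.0045450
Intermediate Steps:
X(u, A) = -42 (X(u, A) = -15 - 27 = -42)
X(4, -57)/9241 = -42/9241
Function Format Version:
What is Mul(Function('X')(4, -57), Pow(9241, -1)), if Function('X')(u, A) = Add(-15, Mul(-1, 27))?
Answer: Rational(-42, 9241) ≈ -0.0045450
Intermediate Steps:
Function('X')(u, A) = -42 (Function('X')(u, A) = Add(-15, -27) = -42)
Mul(Function('X')(4, -57), Pow(9241, -1)) = Mul(-42, Pow(9241, -1)) = Mul(-42, Rational(1, 9241)) = Rational(-42, 9241)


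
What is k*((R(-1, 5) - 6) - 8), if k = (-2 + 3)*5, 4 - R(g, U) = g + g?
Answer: -40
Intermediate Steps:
R(g, U) = 4 - 2*g (R(g, U) = 4 - (g + g) = 4 - 2*g)
k = 5 (k = 1*5 = 5)
k*((R(-1, 5) - 6) - 8) = 5*(((4 - 2*(-1)) - 6) - 8) = 5*(((4 + 2) - 6) - 8) = 5*((6 - 6) - 8) = 5*(0 - 8) = 5*(-8) = -40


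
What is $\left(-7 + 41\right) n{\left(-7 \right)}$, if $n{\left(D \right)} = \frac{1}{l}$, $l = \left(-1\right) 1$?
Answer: $-34$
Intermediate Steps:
$l = -1$
$n{\left(D \right)} = -1$ ($n{\left(D \right)} = \frac{1}{-1} = -1$)
$\left(-7 + 41\right) n{\left(-7 \right)} = \left(-7 + 41\right) \left(-1\right) = 34 \left(-1\right) = -34$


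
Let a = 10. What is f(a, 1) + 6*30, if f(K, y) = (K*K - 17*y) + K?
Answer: 273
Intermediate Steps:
f(K, y) = K + K**2 - 17*y (f(K, y) = (K**2 - 17*y) + K = K + K**2 - 17*y)
f(a, 1) + 6*30 = (10 + 10**2 - 17*1) + 6*30 = (10 + 100 - 17) + 180 = 93 + 180 = 273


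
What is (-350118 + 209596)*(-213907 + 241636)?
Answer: -3896534538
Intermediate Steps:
(-350118 + 209596)*(-213907 + 241636) = -140522*27729 = -3896534538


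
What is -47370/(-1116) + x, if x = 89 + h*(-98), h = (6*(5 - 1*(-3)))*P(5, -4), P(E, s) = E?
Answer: -4350271/186 ≈ -23389.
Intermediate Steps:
h = 240 (h = (6*(5 - 1*(-3)))*5 = (6*(5 + 3))*5 = (6*8)*5 = 48*5 = 240)
x = -23431 (x = 89 + 240*(-98) = 89 - 23520 = -23431)
-47370/(-1116) + x = -47370/(-1116) - 23431 = -47370*(-1/1116) - 23431 = 7895/186 - 23431 = -4350271/186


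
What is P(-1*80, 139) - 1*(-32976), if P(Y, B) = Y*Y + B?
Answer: 39515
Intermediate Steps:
P(Y, B) = B + Y² (P(Y, B) = Y² + B = B + Y²)
P(-1*80, 139) - 1*(-32976) = (139 + (-1*80)²) - 1*(-32976) = (139 + (-80)²) + 32976 = (139 + 6400) + 32976 = 6539 + 32976 = 39515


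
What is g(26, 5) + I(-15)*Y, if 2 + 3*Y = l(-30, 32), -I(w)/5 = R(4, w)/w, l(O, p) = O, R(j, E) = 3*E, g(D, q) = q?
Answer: 165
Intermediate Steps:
I(w) = -15 (I(w) = -5*3*w/w = -5*3 = -15)
Y = -32/3 (Y = -⅔ + (⅓)*(-30) = -⅔ - 10 = -32/3 ≈ -10.667)
g(26, 5) + I(-15)*Y = 5 - 15*(-32/3) = 5 + 160 = 165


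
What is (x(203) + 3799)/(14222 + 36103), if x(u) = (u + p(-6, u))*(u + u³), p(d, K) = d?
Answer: 549344303/16775 ≈ 32748.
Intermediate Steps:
x(u) = (-6 + u)*(u + u³) (x(u) = (u - 6)*(u + u³) = (-6 + u)*(u + u³))
(x(203) + 3799)/(14222 + 36103) = (203*(-6 + 203 + 203³ - 6*203²) + 3799)/(14222 + 36103) = (203*(-6 + 203 + 8365427 - 6*41209) + 3799)/50325 = (203*(-6 + 203 + 8365427 - 247254) + 3799)*(1/50325) = (203*8118370 + 3799)*(1/50325) = (1648029110 + 3799)*(1/50325) = 1648032909*(1/50325) = 549344303/16775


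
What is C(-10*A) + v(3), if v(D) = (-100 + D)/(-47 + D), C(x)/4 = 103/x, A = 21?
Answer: 1121/4620 ≈ 0.24264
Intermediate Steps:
C(x) = 412/x (C(x) = 4*(103/x) = 412/x)
v(D) = (-100 + D)/(-47 + D)
C(-10*A) + v(3) = 412/((-10*21)) + (-100 + 3)/(-47 + 3) = 412/(-210) - 97/(-44) = 412*(-1/210) - 1/44*(-97) = -206/105 + 97/44 = 1121/4620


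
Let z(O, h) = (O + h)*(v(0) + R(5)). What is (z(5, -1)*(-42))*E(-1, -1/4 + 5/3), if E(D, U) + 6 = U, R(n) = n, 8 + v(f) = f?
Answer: -2310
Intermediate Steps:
v(f) = -8 + f
z(O, h) = -3*O - 3*h (z(O, h) = (O + h)*((-8 + 0) + 5) = (O + h)*(-8 + 5) = (O + h)*(-3) = -3*O - 3*h)
E(D, U) = -6 + U
(z(5, -1)*(-42))*E(-1, -1/4 + 5/3) = ((-3*5 - 3*(-1))*(-42))*(-6 + (-1/4 + 5/3)) = ((-15 + 3)*(-42))*(-6 + (-1*¼ + 5*(⅓))) = (-12*(-42))*(-6 + (-¼ + 5/3)) = 504*(-6 + 17/12) = 504*(-55/12) = -2310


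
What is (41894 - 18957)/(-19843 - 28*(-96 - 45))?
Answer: -22937/15895 ≈ -1.4430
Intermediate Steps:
(41894 - 18957)/(-19843 - 28*(-96 - 45)) = 22937/(-19843 - 28*(-141)) = 22937/(-19843 + 3948) = 22937/(-15895) = 22937*(-1/15895) = -22937/15895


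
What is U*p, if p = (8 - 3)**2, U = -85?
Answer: -2125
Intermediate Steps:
p = 25 (p = 5**2 = 25)
U*p = -85*25 = -2125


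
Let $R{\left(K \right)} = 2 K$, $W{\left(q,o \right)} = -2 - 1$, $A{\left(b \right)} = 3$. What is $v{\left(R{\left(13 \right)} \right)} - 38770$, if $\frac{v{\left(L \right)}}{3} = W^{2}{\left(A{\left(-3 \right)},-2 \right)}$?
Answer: $-38743$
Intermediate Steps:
$W{\left(q,o \right)} = -3$ ($W{\left(q,o \right)} = -2 - 1 = -3$)
$v{\left(L \right)} = 27$ ($v{\left(L \right)} = 3 \left(-3\right)^{2} = 3 \cdot 9 = 27$)
$v{\left(R{\left(13 \right)} \right)} - 38770 = 27 - 38770 = -38743$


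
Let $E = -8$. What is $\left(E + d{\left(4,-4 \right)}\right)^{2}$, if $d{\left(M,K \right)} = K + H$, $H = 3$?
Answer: $81$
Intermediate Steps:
$d{\left(M,K \right)} = 3 + K$ ($d{\left(M,K \right)} = K + 3 = 3 + K$)
$\left(E + d{\left(4,-4 \right)}\right)^{2} = \left(-8 + \left(3 - 4\right)\right)^{2} = \left(-8 - 1\right)^{2} = \left(-9\right)^{2} = 81$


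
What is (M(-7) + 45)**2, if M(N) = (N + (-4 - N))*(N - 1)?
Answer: 5929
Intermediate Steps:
M(N) = 4 - 4*N (M(N) = -4*(-1 + N) = 4 - 4*N)
(M(-7) + 45)**2 = ((4 - 4*(-7)) + 45)**2 = ((4 + 28) + 45)**2 = (32 + 45)**2 = 77**2 = 5929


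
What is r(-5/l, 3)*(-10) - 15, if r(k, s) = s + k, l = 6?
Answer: -110/3 ≈ -36.667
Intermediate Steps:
r(k, s) = k + s
r(-5/l, 3)*(-10) - 15 = (-5/6 + 3)*(-10) - 15 = (-5*⅙ + 3)*(-10) - 15 = (-⅚ + 3)*(-10) - 15 = (13/6)*(-10) - 15 = -65/3 - 15 = -110/3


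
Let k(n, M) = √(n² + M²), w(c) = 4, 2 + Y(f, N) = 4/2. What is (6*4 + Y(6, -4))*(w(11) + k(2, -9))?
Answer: 96 + 24*√85 ≈ 317.27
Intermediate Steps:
Y(f, N) = 0 (Y(f, N) = -2 + 4/2 = -2 + 4*(½) = -2 + 2 = 0)
k(n, M) = √(M² + n²)
(6*4 + Y(6, -4))*(w(11) + k(2, -9)) = (6*4 + 0)*(4 + √((-9)² + 2²)) = (24 + 0)*(4 + √(81 + 4)) = 24*(4 + √85) = 96 + 24*√85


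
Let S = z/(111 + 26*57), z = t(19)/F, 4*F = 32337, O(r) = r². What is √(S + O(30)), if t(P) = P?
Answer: 28*√37607324153079/5723649 ≈ 30.000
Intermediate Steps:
F = 32337/4 (F = (¼)*32337 = 32337/4 ≈ 8084.3)
z = 76/32337 (z = 19/(32337/4) = 19*(4/32337) = 76/32337 ≈ 0.0023502)
S = 76/51512841 (S = 76/(32337*(111 + 26*57)) = 76/(32337*(111 + 1482)) = (76/32337)/1593 = (76/32337)*(1/1593) = 76/51512841 ≈ 1.4754e-6)
√(S + O(30)) = √(76/51512841 + 30²) = √(76/51512841 + 900) = √(46361556976/51512841) = 28*√37607324153079/5723649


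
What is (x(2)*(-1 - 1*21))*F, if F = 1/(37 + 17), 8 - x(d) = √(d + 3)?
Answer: -88/27 + 11*√5/27 ≈ -2.3483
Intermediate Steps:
x(d) = 8 - √(3 + d) (x(d) = 8 - √(d + 3) = 8 - √(3 + d))
F = 1/54 ≈ 0.018519
(x(2)*(-1 - 1*21))*F = ((8 - √(3 + 2))*(-1 - 1*21))*(1/54) = ((8 - √5)*(-1 - 21))*(1/54) = ((8 - √5)*(-22))*(1/54) = (-176 + 22*√5)*(1/54) = -88/27 + 11*√5/27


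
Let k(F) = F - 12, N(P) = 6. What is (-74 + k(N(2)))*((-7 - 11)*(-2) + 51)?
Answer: -6960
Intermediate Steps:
k(F) = -12 + F
(-74 + k(N(2)))*((-7 - 11)*(-2) + 51) = (-74 + (-12 + 6))*((-7 - 11)*(-2) + 51) = (-74 - 6)*(-18*(-2) + 51) = -80*(36 + 51) = -80*87 = -6960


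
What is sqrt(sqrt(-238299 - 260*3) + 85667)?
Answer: sqrt(85667 + I*sqrt(239079)) ≈ 292.69 + 0.8353*I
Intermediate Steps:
sqrt(sqrt(-238299 - 260*3) + 85667) = sqrt(sqrt(-238299 - 780) + 85667) = sqrt(sqrt(-239079) + 85667) = sqrt(I*sqrt(239079) + 85667) = sqrt(85667 + I*sqrt(239079))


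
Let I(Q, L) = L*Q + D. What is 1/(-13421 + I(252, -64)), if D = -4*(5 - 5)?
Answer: -1/29549 ≈ -3.3842e-5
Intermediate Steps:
D = 0 (D = -4*0 = 0)
I(Q, L) = L*Q (I(Q, L) = L*Q + 0 = L*Q)
1/(-13421 + I(252, -64)) = 1/(-13421 - 64*252) = 1/(-13421 - 16128) = 1/(-29549) = -1/29549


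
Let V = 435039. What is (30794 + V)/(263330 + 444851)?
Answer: 465833/708181 ≈ 0.65779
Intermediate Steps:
(30794 + V)/(263330 + 444851) = (30794 + 435039)/(263330 + 444851) = 465833/708181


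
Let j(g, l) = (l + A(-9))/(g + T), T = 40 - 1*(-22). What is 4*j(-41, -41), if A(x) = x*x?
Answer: 160/21 ≈ 7.6190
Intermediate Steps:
A(x) = x²
T = 62 (T = 40 + 22 = 62)
j(g, l) = (81 + l)/(62 + g) (j(g, l) = (l + (-9)²)/(g + 62) = (l + 81)/(62 + g) = (81 + l)/(62 + g))
4*j(-41, -41) = 4*((81 - 41)/(62 - 41)) = 4*(40/21) = 160/21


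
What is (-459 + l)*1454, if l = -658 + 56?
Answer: -1542694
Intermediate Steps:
l = -602
(-459 + l)*1454 = (-459 - 602)*1454 = -1061*1454 = -1542694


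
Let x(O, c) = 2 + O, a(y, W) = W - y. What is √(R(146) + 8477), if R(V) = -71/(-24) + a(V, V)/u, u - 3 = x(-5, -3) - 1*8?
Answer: √1221114/12 ≈ 92.087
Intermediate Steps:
u = -8 (u = 3 + ((2 - 5) - 1*8) = 3 + (-3 - 8) = 3 - 11 = -8)
R(V) = 71/24 (R(V) = -71/(-24) + (V - V)/(-8) = -71*(-1/24) + 0*(-⅛) = 71/24 + 0 = 71/24)
√(R(146) + 8477) = √(71/24 + 8477) = √(203519/24) = √1221114/12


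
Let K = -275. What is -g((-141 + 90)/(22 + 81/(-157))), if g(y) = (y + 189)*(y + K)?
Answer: 588939513180/11377129 ≈ 51765.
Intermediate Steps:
g(y) = (-275 + y)*(189 + y) (g(y) = (y + 189)*(y - 275) = (189 + y)*(-275 + y) = (-275 + y)*(189 + y))
-g((-141 + 90)/(22 + 81/(-157))) = -(-51975 + ((-141 + 90)/(22 + 81/(-157)))**2 - 86*(-141 + 90)/(22 + 81/(-157))) = -(-51975 + (-51/(22 + 81*(-1/157)))**2 - (-4386)/(22 + 81*(-1/157))) = -(-51975 + (-51/(22 - 81/157))**2 - (-4386)/(22 - 81/157)) = -(-51975 + (-51/3373/157)**2 - (-4386)/3373/157) = -(-51975 + (-51*157/3373)**2 - (-4386)*157/3373) = -(-51975 + (-8007/3373)**2 - 86*(-8007/3373)) = -(-51975 + 64112049/11377129 + 688602/3373) = -1*(-588939513180/11377129) = 588939513180/11377129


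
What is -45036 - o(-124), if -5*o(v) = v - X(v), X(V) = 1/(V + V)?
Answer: -55875391/1240 ≈ -45061.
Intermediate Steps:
X(V) = 1/(2*V)
o(v) = -v/5 + 1/(10*v) (o(v) = -(v - 1/(2*v))/5 = -v/5 + 1/(10*v))
-45036 - o(-124) = -45036 - (-⅕*(-124) + (⅒)/(-124)) = -45036 - (124/5 + (⅒)*(-1/124)) = -45036 - (124/5 - 1/1240) = -45036 - 1*30751/1240 = -45036 - 30751/1240 = -55875391/1240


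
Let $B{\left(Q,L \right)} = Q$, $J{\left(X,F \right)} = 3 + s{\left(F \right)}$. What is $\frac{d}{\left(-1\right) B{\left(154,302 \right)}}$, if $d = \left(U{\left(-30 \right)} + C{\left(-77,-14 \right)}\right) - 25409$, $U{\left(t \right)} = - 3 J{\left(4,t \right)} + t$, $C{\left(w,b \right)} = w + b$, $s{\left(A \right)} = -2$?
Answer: $\frac{25533}{154} \approx 165.8$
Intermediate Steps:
$C{\left(w,b \right)} = b + w$
$J{\left(X,F \right)} = 1$ ($J{\left(X,F \right)} = 3 - 2 = 1$)
$U{\left(t \right)} = -3 + t$ ($U{\left(t \right)} = \left(-3\right) 1 + t = -3 + t$)
$d = -25533$ ($d = \left(\left(-3 - 30\right) - 91\right) - 25409 = \left(-33 - 91\right) - 25409 = -124 - 25409 = -25533$)
$\frac{d}{\left(-1\right) B{\left(154,302 \right)}} = - \frac{25533}{\left(-1\right) 154} = - \frac{25533}{-154} = \left(-25533\right) \left(- \frac{1}{154}\right) = \frac{25533}{154}$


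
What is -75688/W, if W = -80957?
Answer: 75688/80957 ≈ 0.93492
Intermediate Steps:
-75688/W = -75688/(-80957) = -75688*(-1/80957) = 75688/80957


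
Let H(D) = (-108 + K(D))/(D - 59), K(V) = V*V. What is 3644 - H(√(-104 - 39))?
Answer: 13191047/3624 - 251*I*√143/3624 ≈ 3639.9 - 0.82823*I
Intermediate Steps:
K(V) = V²
H(D) = (-108 + D²)/(-59 + D) (H(D) = (-108 + D²)/(D - 59) = (-108 + D²)/(-59 + D))
3644 - H(√(-104 - 39)) = 3644 - (-108 + (√(-104 - 39))²)/(-59 + √(-104 - 39)) = 3644 - (-108 + (√(-143))²)/(-59 + √(-143)) = 3644 - (-108 + (I*√143)²)/(-59 + I*√143) = 3644 - (-108 - 143)/(-59 + I*√143) = 3644 - (-251)/(-59 + I*√143) = 3644 + 251/(-59 + I*√143)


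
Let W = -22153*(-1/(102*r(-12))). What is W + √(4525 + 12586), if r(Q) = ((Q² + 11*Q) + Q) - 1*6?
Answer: -22153/612 + √17111 ≈ 94.611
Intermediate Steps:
r(Q) = -6 + Q² + 12*Q (r(Q) = (Q² + 12*Q) - 6 = -6 + Q² + 12*Q)
W = -22153/612 (W = -22153*(-1/(102*(-6 + (-12)² + 12*(-12)))) = -22153*(-1/(102*(-6 + 144 - 144))) = -22153/((-102*(-6))) = -22153/612 ≈ -36.198)
W + √(4525 + 12586) = -22153/612 + √(4525 + 12586) = -22153/612 + √17111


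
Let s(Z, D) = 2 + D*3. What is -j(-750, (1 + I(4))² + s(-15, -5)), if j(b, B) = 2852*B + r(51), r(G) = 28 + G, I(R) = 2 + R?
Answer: -102751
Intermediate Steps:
s(Z, D) = 2 + 3*D
j(b, B) = 79 + 2852*B (j(b, B) = 2852*B + (28 + 51) = 2852*B + 79 = 79 + 2852*B)
-j(-750, (1 + I(4))² + s(-15, -5)) = -(79 + 2852*((1 + (2 + 4))² + (2 + 3*(-5)))) = -(79 + 2852*((1 + 6)² + (2 - 15))) = -(79 + 2852*(7² - 13)) = -(79 + 2852*(49 - 13)) = -(79 + 2852*36) = -(79 + 102672) = -1*102751 = -102751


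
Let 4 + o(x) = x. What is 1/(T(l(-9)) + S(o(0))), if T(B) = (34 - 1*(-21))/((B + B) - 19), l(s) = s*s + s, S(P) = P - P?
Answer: 25/11 ≈ 2.2727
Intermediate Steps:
o(x) = -4 + x
S(P) = 0
l(s) = s + s² (l(s) = s² + s = s + s²)
T(B) = 55/(-19 + 2*B) (T(B) = (34 + 21)/(2*B - 19) = 55/(-19 + 2*B))
1/(T(l(-9)) + S(o(0))) = 1/(55/(-19 + 2*(-9*(1 - 9))) + 0) = 1/(55/(-19 + 2*(-9*(-8))) + 0) = 1/(55/(-19 + 2*72) + 0) = 1/(55/(-19 + 144) + 0) = 1/(55/125 + 0) = 1/(55*(1/125) + 0) = 1/(11/25 + 0) = 1/(11/25) = 25/11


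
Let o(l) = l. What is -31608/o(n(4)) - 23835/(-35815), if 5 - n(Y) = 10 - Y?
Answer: 226412871/7163 ≈ 31609.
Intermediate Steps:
n(Y) = -5 + Y (n(Y) = 5 - (10 - Y) = 5 + (-10 + Y) = -5 + Y)
-31608/o(n(4)) - 23835/(-35815) = -31608/(-5 + 4) - 23835/(-35815) = -31608/(-1) - 23835*(-1/35815) = -31608*(-1) + 4767/7163 = 31608 + 4767/7163 = 226412871/7163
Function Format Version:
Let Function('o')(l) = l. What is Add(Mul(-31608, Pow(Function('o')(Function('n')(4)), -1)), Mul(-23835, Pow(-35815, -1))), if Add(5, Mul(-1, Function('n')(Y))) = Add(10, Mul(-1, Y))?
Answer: Rational(226412871, 7163) ≈ 31609.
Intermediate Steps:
Function('n')(Y) = Add(-5, Y) (Function('n')(Y) = Add(5, Mul(-1, Add(10, Mul(-1, Y)))) = Add(5, Add(-10, Y)) = Add(-5, Y))
Add(Mul(-31608, Pow(Function('o')(Function('n')(4)), -1)), Mul(-23835, Pow(-35815, -1))) = Add(Mul(-31608, Pow(Add(-5, 4), -1)), Mul(-23835, Pow(-35815, -1))) = Add(Mul(-31608, Pow(-1, -1)), Mul(-23835, Rational(-1, 35815))) = Add(Mul(-31608, -1), Rational(4767, 7163)) = Add(31608, Rational(4767, 7163)) = Rational(226412871, 7163)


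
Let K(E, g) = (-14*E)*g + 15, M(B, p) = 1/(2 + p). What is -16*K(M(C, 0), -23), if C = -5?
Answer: -2816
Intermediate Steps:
K(E, g) = 15 - 14*E*g (K(E, g) = -14*E*g + 15 = 15 - 14*E*g)
-16*K(M(C, 0), -23) = -16*(15 - 14*(-23)/(2 + 0)) = -16*(15 - 14*(-23)/2) = -16*(15 - 14*½*(-23)) = -16*(15 + 161) = -16*176 = -2816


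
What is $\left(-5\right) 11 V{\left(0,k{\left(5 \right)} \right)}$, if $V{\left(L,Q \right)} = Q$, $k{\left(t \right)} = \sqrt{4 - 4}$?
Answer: $0$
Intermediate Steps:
$k{\left(t \right)} = 0$ ($k{\left(t \right)} = \sqrt{0} = 0$)
$\left(-5\right) 11 V{\left(0,k{\left(5 \right)} \right)} = \left(-5\right) 11 \cdot 0 = \left(-55\right) 0 = 0$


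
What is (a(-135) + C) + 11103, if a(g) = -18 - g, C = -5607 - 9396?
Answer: -3783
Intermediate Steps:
C = -15003
(a(-135) + C) + 11103 = ((-18 - 1*(-135)) - 15003) + 11103 = ((-18 + 135) - 15003) + 11103 = (117 - 15003) + 11103 = -14886 + 11103 = -3783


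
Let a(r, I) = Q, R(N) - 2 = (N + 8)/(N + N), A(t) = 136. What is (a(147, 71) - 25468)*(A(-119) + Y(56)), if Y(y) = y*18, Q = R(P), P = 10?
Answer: -145660372/5 ≈ -2.9132e+7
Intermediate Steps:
R(N) = 2 + (8 + N)/(2*N) (R(N) = 2 + (N + 8)/(N + N) = 2 + (8 + N)/((2*N)) = 2 + (8 + N)*(1/(2*N)) = 2 + (8 + N)/(2*N))
Q = 29/10 (Q = 5/2 + 4/10 = 5/2 + 4*(⅒) = 5/2 + ⅖ = 29/10 ≈ 2.9000)
a(r, I) = 29/10
Y(y) = 18*y
(a(147, 71) - 25468)*(A(-119) + Y(56)) = (29/10 - 25468)*(136 + 18*56) = -254651*(136 + 1008)/10 = -254651/10*1144 = -145660372/5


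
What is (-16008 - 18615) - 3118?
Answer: -37741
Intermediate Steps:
(-16008 - 18615) - 3118 = -34623 - 3118 = -37741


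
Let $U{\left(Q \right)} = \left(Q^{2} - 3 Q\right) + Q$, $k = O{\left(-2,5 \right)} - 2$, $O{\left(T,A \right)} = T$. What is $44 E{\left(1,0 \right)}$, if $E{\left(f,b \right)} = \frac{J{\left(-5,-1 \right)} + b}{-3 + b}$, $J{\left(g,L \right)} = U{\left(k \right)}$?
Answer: $-352$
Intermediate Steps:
$k = -4$ ($k = -2 - 2 = -4$)
$U{\left(Q \right)} = Q^{2} - 2 Q$
$J{\left(g,L \right)} = 24$ ($J{\left(g,L \right)} = - 4 \left(-2 - 4\right) = \left(-4\right) \left(-6\right) = 24$)
$E{\left(f,b \right)} = \frac{24 + b}{-3 + b}$
$44 E{\left(1,0 \right)} = 44 \frac{24 + 0}{-3 + 0} = 44 \frac{1}{-3} \cdot 24 = 44 \left(\left(- \frac{1}{3}\right) 24\right) = 44 \left(-8\right) = -352$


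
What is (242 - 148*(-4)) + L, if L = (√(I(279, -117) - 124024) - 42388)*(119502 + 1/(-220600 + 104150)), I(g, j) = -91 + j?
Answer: -294935822851756/58225 + 13916007899*I*√31058/58225 ≈ -5.0654e+9 + 4.212e+7*I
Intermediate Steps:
L = -294935871411406/58225 + 13916007899*I*√31058/58225 (L = (√((-91 - 117) - 124024) - 42388)*(119502 + 1/(-220600 + 104150)) = (√(-208 - 124024) - 42388)*(119502 + 1/(-116450)) = (√(-124232) - 42388)*(119502 - 1/116450) = (2*I*√31058 - 42388)*(13916007899/116450) = (-42388 + 2*I*√31058)*(13916007899/116450) = -294935871411406/58225 + 13916007899*I*√31058/58225 ≈ -5.0654e+9 + 4.212e+7*I)
(242 - 148*(-4)) + L = (242 - 148*(-4)) + (-294935871411406/58225 + 13916007899*I*√31058/58225) = (242 + 592) + (-294935871411406/58225 + 13916007899*I*√31058/58225) = 834 + (-294935871411406/58225 + 13916007899*I*√31058/58225) = -294935822851756/58225 + 13916007899*I*√31058/58225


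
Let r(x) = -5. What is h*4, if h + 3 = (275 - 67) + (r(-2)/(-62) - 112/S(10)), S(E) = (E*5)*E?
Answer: 3175278/3875 ≈ 819.43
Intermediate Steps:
S(E) = 5*E² (S(E) = (5*E)*E = 5*E²)
h = 1587639/7750 (h = -3 + ((275 - 67) + (-5/(-62) - 112/(5*10²))) = -3 + (208 + (-5*(-1/62) - 112/(5*100))) = -3 + (208 + (5/62 - 112/500)) = -3 + (208 + (5/62 - 112*1/500)) = -3 + (208 + (5/62 - 28/125)) = -3 + (208 - 1111/7750) = -3 + 1610889/7750 = 1587639/7750 ≈ 204.86)
h*4 = (1587639/7750)*4 = 3175278/3875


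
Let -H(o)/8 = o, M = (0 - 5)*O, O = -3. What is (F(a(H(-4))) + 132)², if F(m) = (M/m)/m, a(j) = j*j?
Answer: 19157894754730209/1099511627776 ≈ 17424.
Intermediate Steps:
M = 15 (M = (0 - 5)*(-3) = -5*(-3) = 15)
H(o) = -8*o
a(j) = j²
F(m) = 15/m² (F(m) = (15/m)/m = 15/m²)
(F(a(H(-4))) + 132)² = (15/((-8*(-4))²)² + 132)² = (15/(32²)² + 132)² = (15/1024² + 132)² = (15*(1/1048576) + 132)² = (15/1048576 + 132)² = (138412047/1048576)² = 19157894754730209/1099511627776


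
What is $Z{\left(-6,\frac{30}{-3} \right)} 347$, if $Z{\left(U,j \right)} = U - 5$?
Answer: $-3817$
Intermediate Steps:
$Z{\left(U,j \right)} = -5 + U$
$Z{\left(-6,\frac{30}{-3} \right)} 347 = \left(-5 - 6\right) 347 = \left(-11\right) 347 = -3817$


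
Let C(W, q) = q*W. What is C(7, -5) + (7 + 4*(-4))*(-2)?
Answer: -17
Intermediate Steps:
C(W, q) = W*q
C(7, -5) + (7 + 4*(-4))*(-2) = 7*(-5) + (7 + 4*(-4))*(-2) = -35 + (7 - 16)*(-2) = -35 - 9*(-2) = -35 + 18 = -17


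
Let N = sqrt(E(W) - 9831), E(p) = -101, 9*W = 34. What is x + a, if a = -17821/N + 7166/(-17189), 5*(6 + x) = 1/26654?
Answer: -14699663811/2290778030 + 17821*I*sqrt(2483)/4966 ≈ -6.4169 + 178.82*I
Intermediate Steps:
W = 34/9 (W = (1/9)*34 = 34/9 ≈ 3.7778)
x = -799619/133270 (x = -6 + (1/5)/26654 = -6 + (1/5)*(1/26654) = -6 + 1/133270 = -799619/133270 ≈ -6.0000)
N = 2*I*sqrt(2483) (N = sqrt(-101 - 9831) = sqrt(-9932) = 2*I*sqrt(2483) ≈ 99.659*I)
a = -7166/17189 + 17821*I*sqrt(2483)/4966 (a = -17821*(-I*sqrt(2483)/4966) + 7166/(-17189) = -(-17821)*I*sqrt(2483)/4966 + 7166*(-1/17189) = 17821*I*sqrt(2483)/4966 - 7166/17189 = -7166/17189 + 17821*I*sqrt(2483)/4966 ≈ -0.41689 + 178.82*I)
x + a = -799619/133270 + (-7166/17189 + 17821*I*sqrt(2483)/4966) = -14699663811/2290778030 + 17821*I*sqrt(2483)/4966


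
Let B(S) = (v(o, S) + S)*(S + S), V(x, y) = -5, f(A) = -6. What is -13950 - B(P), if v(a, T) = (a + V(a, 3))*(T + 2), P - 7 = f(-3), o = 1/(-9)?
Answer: -41764/3 ≈ -13921.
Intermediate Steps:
o = -⅑ ≈ -0.11111
P = 1 (P = 7 - 6 = 1)
v(a, T) = (-5 + a)*(2 + T) (v(a, T) = (a - 5)*(T + 2) = (-5 + a)*(2 + T))
B(S) = 2*S*(-92/9 - 37*S/9) (B(S) = ((-10 - 5*S + 2*(-⅑) + S*(-⅑)) + S)*(S + S) = ((-10 - 5*S - 2/9 - S/9) + S)*(2*S) = ((-92/9 - 46*S/9) + S)*(2*S) = (-92/9 - 37*S/9)*(2*S) = 2*S*(-92/9 - 37*S/9))
-13950 - B(P) = -13950 - 2*(-92 - 37*1)/9 = -13950 - 2*(-92 - 37)/9 = -13950 - 2*(-129)/9 = -13950 - 1*(-86/3) = -13950 + 86/3 = -41764/3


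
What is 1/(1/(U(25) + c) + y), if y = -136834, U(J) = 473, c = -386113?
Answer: -385640/52768663761 ≈ -7.3081e-6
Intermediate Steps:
1/(1/(U(25) + c) + y) = 1/(1/(473 - 386113) - 136834) = 1/(1/(-385640) - 136834) = 1/(-1/385640 - 136834) = 1/(-52768663761/385640) = -385640/52768663761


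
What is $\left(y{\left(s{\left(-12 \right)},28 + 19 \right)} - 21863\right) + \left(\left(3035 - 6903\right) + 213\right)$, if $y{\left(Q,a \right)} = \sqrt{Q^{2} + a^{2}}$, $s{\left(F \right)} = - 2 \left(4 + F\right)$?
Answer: $-25518 + \sqrt{2465} \approx -25468.0$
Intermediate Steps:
$s{\left(F \right)} = -8 - 2 F$
$\left(y{\left(s{\left(-12 \right)},28 + 19 \right)} - 21863\right) + \left(\left(3035 - 6903\right) + 213\right) = \left(\sqrt{\left(-8 - -24\right)^{2} + \left(28 + 19\right)^{2}} - 21863\right) + \left(\left(3035 - 6903\right) + 213\right) = \left(\sqrt{\left(-8 + 24\right)^{2} + 47^{2}} - 21863\right) + \left(-3868 + 213\right) = \left(\sqrt{16^{2} + 2209} - 21863\right) - 3655 = \left(\sqrt{256 + 2209} - 21863\right) - 3655 = \left(\sqrt{2465} - 21863\right) - 3655 = \left(-21863 + \sqrt{2465}\right) - 3655 = -25518 + \sqrt{2465}$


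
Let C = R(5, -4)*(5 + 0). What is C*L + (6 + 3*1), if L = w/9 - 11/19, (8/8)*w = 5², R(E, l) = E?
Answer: 10939/171 ≈ 63.971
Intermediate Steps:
w = 25 (w = 5² = 25)
C = 25 (C = 5*(5 + 0) = 5*5 = 25)
L = 376/171 (L = 25/9 - 11/19 = 376/171 ≈ 2.1988)
C*L + (6 + 3*1) = 25*(376/171) + (6 + 3*1) = 9400/171 + (6 + 3) = 9400/171 + 9 = 10939/171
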